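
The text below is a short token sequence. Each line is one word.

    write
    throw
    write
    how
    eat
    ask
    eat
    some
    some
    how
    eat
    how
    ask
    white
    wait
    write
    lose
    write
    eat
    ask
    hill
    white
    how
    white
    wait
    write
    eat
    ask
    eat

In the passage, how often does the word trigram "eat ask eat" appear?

2

Scanning the 27 overlapping trigram windows for "eat ask eat":
  position 5–7: eat ask eat
  position 27–29: eat ask eat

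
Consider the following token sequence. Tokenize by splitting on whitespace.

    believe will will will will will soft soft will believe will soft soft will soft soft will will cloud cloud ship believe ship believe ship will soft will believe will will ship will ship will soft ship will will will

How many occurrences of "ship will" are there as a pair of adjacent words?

4

Scanning the 39 overlapping bigram windows for "ship will":
  position 25–26: ship will
  position 32–33: ship will
  position 34–35: ship will
  position 37–38: ship will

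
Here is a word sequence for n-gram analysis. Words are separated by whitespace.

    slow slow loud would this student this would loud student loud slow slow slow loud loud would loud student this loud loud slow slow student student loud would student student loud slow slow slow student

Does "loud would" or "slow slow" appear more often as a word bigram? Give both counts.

"loud would": 3 occurrences
"slow slow": 6 occurrences

"slow slow" (6 vs 3)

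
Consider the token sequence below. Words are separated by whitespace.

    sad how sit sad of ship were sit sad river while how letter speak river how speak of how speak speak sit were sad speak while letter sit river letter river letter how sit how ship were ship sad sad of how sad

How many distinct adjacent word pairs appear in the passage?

43 tokens → 42 bigram windows in total.
Repeated bigrams (each contributes count−1 duplicates):
  how sit: 2
  how speak: 2
  of how: 2
  river letter: 2
  sad of: 2
  ship were: 2
  sit sad: 2
7 duplicate windows → 42 − 7 = 35 distinct.

35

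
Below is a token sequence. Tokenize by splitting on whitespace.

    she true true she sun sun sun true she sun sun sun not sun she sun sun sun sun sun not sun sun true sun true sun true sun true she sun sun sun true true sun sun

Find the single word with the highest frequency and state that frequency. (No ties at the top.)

Unigram frequencies (highest first):
  sun: 22
  true: 9
  she: 5
  not: 2

"sun", 22 times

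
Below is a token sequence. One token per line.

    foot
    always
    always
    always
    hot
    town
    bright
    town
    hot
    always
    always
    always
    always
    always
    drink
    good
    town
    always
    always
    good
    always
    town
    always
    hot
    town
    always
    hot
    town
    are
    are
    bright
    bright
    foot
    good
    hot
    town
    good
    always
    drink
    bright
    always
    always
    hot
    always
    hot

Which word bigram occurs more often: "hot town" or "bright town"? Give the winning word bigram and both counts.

"hot town": 4 occurrences
"bright town": 1 occurrence

"hot town" (4 vs 1)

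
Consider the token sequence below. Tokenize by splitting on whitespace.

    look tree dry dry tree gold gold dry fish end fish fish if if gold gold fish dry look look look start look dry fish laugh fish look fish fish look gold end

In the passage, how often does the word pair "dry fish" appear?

2

Scanning the 32 overlapping bigram windows for "dry fish":
  position 8–9: dry fish
  position 24–25: dry fish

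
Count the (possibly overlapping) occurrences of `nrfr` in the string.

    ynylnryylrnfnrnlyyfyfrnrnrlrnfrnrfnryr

0

Sliding a length-4 window over the 38 characters (35 positions):
  (no match at any position)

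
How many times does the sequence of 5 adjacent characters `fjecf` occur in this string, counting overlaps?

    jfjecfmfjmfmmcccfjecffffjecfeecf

3

Sliding a length-5 window over the 32 characters (28 positions):
  position 2–6: fjecf
  position 17–21: fjecf
  position 24–28: fjecf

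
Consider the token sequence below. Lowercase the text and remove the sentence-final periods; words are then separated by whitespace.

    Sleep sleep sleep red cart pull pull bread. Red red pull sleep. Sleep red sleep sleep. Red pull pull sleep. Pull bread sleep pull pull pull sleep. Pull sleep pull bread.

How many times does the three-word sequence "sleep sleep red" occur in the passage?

Scanning the 29 overlapping trigram windows for "sleep sleep red":
  position 2–4: sleep sleep red
  position 12–14: sleep sleep red
  position 15–17: sleep sleep red

3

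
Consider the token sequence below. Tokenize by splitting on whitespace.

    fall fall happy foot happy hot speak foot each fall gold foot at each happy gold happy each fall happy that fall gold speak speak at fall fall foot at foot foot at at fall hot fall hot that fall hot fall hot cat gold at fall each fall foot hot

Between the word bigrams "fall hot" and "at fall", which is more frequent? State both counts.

"fall hot" (4 vs 3)

"fall hot": 4 occurrences
"at fall": 3 occurrences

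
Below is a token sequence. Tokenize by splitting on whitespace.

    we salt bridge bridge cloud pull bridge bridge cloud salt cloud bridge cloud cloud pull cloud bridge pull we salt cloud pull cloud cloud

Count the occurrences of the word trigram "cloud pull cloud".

2

Scanning the 22 overlapping trigram windows for "cloud pull cloud":
  position 14–16: cloud pull cloud
  position 21–23: cloud pull cloud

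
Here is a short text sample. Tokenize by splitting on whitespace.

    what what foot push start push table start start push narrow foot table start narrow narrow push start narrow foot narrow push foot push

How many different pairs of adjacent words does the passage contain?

24 tokens → 23 bigram windows in total.
Repeated bigrams (each contributes count−1 duplicates):
  foot push: 2
  narrow foot: 2
  narrow push: 2
  push start: 2
  start narrow: 2
  start push: 2
  table start: 2
7 duplicate windows → 23 − 7 = 16 distinct.

16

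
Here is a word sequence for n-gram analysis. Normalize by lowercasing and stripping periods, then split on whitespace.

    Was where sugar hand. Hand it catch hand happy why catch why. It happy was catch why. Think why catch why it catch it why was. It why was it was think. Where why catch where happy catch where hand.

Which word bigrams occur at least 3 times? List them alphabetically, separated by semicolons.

catch why; why catch

Bigram counts meeting the condition (at least 3 times):
  catch why: 3
  why catch: 3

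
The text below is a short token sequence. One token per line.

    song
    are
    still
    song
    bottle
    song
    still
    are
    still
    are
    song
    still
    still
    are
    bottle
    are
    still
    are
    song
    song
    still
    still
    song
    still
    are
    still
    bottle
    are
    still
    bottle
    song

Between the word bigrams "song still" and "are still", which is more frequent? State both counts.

"are still" (5 vs 4)

"song still": 4 occurrences
"are still": 5 occurrences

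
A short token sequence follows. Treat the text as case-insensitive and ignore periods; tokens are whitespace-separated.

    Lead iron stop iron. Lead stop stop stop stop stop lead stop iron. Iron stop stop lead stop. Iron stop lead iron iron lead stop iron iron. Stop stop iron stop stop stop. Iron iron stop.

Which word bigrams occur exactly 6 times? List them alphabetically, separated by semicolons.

iron stop; stop iron

Bigram counts meeting the condition (exactly 6 times):
  iron stop: 6
  stop iron: 6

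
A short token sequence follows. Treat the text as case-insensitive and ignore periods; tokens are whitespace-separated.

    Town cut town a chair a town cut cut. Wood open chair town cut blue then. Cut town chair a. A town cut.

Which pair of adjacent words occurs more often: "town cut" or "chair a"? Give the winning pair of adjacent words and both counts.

"town cut": 4 occurrences
"chair a": 2 occurrences

"town cut" (4 vs 2)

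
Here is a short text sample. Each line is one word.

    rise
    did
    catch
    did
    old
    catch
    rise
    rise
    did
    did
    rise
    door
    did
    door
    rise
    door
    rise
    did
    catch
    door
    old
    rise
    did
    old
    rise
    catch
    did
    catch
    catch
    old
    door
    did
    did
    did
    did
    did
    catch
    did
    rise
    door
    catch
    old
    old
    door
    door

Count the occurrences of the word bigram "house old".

Scanning the 44 overlapping bigram windows for "house old":
  (none found)

0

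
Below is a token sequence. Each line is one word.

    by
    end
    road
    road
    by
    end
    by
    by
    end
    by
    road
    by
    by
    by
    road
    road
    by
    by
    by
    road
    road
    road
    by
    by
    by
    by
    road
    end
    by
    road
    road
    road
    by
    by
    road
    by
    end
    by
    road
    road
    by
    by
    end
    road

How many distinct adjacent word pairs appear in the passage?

44 tokens → 43 bigram windows in total.
Repeated bigrams (each contributes count−1 duplicates):
  by by: 10
  by road: 7
  road by: 7
  road road: 7
  by end: 5
  end by: 4
  end road: 2
35 duplicate windows → 43 − 35 = 8 distinct.

8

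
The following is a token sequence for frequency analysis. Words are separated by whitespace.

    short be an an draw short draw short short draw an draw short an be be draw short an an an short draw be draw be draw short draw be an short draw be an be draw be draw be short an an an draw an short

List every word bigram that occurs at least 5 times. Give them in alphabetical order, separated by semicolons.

an an; be draw; draw be; draw short; short draw

Bigram counts meeting the condition (at least 5 times):
  an an: 5
  be draw: 5
  draw be: 6
  draw short: 5
  short draw: 5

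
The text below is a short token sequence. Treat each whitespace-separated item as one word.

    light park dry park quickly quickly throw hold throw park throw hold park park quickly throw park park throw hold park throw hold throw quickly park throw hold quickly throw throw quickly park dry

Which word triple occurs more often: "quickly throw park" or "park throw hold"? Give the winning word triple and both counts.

"park throw hold" (4 vs 1)

"quickly throw park": 1 occurrence
"park throw hold": 4 occurrences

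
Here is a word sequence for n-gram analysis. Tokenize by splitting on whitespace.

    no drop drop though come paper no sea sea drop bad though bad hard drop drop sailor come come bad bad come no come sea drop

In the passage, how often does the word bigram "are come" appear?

Scanning the 25 overlapping bigram windows for "are come":
  (none found)

0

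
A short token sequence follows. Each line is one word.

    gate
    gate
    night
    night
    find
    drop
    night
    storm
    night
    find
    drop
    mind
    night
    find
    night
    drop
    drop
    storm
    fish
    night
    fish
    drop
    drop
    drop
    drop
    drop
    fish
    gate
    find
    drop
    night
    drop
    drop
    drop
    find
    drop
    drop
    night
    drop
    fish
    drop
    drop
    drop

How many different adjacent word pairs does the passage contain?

43 tokens → 42 bigram windows in total.
Repeated bigrams (each contributes count−1 duplicates):
  drop drop: 10
  find drop: 4
  drop night: 3
  night drop: 3
  night find: 3
  drop fish: 2
  fish drop: 2
20 duplicate windows → 42 − 20 = 22 distinct.

22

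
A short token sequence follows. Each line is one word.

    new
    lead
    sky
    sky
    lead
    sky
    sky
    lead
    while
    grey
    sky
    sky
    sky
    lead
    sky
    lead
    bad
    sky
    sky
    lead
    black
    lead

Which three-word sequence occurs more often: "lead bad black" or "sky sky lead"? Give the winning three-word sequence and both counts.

"lead bad black": 0 occurrences
"sky sky lead": 4 occurrences

"sky sky lead" (4 vs 0)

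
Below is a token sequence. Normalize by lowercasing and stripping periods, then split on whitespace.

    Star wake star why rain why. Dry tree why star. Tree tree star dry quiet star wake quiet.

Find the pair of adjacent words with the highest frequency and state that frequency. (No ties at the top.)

Bigram frequencies (highest first):
  star wake: 2
  wake star: 1
  star why: 1
  why rain: 1
  rain why: 1
  why dry: 1
  … (10 more, each ≤ 1)

"star wake", 2 times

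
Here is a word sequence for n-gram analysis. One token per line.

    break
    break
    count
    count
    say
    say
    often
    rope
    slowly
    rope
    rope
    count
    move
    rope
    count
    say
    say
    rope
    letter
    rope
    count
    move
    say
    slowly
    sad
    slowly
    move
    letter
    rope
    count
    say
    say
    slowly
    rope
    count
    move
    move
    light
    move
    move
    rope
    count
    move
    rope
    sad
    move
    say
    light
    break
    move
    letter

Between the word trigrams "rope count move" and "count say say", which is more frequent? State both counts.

"rope count move" (4 vs 3)

"rope count move": 4 occurrences
"count say say": 3 occurrences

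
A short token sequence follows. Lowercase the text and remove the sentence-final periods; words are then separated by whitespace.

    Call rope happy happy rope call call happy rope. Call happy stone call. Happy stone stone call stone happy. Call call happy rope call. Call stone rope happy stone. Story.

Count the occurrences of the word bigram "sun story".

Scanning the 29 overlapping bigram windows for "sun story":
  (none found)

0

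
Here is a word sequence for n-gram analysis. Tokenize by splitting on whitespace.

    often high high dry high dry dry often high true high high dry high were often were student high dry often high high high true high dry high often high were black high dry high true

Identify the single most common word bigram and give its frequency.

"high dry", 6 times

Bigram frequencies (highest first):
  high dry: 6
  often high: 4
  high high: 4
  dry high: 4
  high true: 3
  dry often: 2
  … (10 more, each ≤ 2)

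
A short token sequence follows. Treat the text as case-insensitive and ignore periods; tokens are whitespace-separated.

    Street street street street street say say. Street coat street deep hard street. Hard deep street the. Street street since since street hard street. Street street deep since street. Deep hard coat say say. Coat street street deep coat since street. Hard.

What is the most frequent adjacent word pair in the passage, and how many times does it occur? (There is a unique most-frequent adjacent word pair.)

Bigram frequencies (highest first):
  street street: 8
  street deep: 4
  street hard: 3
  since street: 3
  say say: 2
  coat street: 2
  … (17 more, each ≤ 2)

"street street", 8 times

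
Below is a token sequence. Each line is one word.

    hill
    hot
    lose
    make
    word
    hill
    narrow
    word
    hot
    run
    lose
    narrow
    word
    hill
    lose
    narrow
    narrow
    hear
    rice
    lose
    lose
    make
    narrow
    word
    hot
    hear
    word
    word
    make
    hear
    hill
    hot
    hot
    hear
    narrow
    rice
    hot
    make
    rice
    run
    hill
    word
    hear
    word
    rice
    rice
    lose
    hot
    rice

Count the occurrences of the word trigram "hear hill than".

0

Scanning the 47 overlapping trigram windows for "hear hill than":
  (none found)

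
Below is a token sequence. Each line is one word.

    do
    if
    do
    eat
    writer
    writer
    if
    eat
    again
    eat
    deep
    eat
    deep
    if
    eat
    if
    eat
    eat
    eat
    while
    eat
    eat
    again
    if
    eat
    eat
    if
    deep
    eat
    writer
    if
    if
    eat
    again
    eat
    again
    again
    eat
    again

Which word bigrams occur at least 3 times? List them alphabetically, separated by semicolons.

again eat; eat again; eat eat; if eat

Bigram counts meeting the condition (at least 3 times):
  again eat: 3
  eat again: 5
  eat eat: 4
  if eat: 5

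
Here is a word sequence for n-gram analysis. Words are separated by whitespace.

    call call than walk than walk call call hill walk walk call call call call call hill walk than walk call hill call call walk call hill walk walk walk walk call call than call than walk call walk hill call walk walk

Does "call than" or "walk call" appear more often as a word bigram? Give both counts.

"walk call" (6 vs 3)

"call than": 3 occurrences
"walk call": 6 occurrences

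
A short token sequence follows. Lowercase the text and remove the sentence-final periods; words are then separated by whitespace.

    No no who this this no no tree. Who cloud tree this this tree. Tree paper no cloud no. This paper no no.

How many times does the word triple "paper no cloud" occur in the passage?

1

Scanning the 21 overlapping trigram windows for "paper no cloud":
  position 16–18: paper no cloud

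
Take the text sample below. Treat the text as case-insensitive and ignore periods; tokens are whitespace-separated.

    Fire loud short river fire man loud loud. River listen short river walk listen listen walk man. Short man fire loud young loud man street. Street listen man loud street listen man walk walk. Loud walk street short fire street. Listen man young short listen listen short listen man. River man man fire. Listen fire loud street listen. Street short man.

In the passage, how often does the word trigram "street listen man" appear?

Scanning the 59 overlapping trigram windows for "street listen man":
  position 26–28: street listen man
  position 30–32: street listen man
  position 40–42: street listen man

3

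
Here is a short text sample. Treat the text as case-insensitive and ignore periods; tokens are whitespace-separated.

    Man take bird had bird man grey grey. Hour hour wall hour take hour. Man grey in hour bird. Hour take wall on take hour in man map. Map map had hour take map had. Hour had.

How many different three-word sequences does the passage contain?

37 tokens → 35 trigram windows in total.
Repeated trigrams (each contributes count−1 duplicates):
  map had hour: 2
1 duplicate windows → 35 − 1 = 34 distinct.

34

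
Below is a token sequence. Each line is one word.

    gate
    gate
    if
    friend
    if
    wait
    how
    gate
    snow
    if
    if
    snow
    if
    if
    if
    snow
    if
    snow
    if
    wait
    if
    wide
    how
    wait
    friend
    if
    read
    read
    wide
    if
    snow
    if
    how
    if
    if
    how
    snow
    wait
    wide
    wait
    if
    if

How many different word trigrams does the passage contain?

35

42 tokens → 40 trigram windows in total.
Repeated trigrams (each contributes count−1 duplicates):
  if snow if: 4
  if if snow: 2
  snow if if: 2
5 duplicate windows → 40 − 5 = 35 distinct.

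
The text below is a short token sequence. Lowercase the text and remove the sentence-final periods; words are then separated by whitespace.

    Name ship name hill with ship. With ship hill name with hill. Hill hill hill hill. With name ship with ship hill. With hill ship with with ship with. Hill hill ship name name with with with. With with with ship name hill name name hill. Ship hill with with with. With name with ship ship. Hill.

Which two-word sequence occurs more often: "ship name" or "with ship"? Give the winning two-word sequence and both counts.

"with ship" (6 vs 3)

"ship name": 3 occurrences
"with ship": 6 occurrences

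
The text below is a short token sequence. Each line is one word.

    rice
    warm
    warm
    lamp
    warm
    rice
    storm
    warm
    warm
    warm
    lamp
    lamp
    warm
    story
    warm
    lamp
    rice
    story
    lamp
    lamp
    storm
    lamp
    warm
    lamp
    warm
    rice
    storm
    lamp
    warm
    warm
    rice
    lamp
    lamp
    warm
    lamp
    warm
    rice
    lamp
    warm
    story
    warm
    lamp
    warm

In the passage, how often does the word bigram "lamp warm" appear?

9

Scanning the 42 overlapping bigram windows for "lamp warm":
  position 4–5: lamp warm
  position 12–13: lamp warm
  position 22–23: lamp warm
  position 24–25: lamp warm
  position 28–29: lamp warm
  position 33–34: lamp warm
  position 35–36: lamp warm
  position 38–39: lamp warm
  position 42–43: lamp warm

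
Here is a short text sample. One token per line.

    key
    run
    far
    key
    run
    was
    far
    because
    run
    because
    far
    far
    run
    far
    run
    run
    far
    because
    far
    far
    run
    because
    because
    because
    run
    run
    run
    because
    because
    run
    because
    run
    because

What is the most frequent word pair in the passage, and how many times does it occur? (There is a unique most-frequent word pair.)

Bigram frequencies (highest first):
  run because: 5
  because run: 4
  run far: 3
  far run: 3
  run run: 3
  because because: 3
  … (7 more, each ≤ 2)

"run because", 5 times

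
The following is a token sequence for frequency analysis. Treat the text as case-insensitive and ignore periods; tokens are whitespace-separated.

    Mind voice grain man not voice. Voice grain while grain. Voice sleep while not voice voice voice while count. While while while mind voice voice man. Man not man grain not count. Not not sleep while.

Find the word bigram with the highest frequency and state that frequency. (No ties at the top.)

Bigram frequencies (highest first):
  voice voice: 4
  mind voice: 2
  voice grain: 2
  man not: 2
  not voice: 2
  sleep while: 2
  … (20 more, each ≤ 2)

"voice voice", 4 times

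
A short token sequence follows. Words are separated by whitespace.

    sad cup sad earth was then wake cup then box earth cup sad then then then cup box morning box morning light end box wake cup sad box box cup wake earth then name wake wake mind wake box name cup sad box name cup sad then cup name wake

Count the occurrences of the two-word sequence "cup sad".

Scanning the 49 overlapping bigram windows for "cup sad":
  position 2–3: cup sad
  position 12–13: cup sad
  position 26–27: cup sad
  position 41–42: cup sad
  position 45–46: cup sad

5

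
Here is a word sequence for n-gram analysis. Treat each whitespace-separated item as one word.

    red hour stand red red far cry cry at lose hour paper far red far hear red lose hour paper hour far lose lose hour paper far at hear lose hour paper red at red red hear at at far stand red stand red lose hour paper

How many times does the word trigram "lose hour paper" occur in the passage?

Scanning the 45 overlapping trigram windows for "lose hour paper":
  position 10–12: lose hour paper
  position 18–20: lose hour paper
  position 24–26: lose hour paper
  position 30–32: lose hour paper
  position 45–47: lose hour paper

5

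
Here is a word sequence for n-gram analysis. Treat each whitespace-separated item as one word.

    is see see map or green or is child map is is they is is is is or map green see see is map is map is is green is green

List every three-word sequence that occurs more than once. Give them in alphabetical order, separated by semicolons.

Trigram counts meeting the condition (more than once):
  is is is: 2
  is map is: 2
  map is is: 2

is is is; is map is; map is is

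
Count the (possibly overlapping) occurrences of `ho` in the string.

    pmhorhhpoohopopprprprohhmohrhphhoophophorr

5

Sliding a length-2 window over the 42 characters (41 positions):
  position 3–4: ho
  position 11–12: ho
  position 32–33: ho
  position 36–37: ho
  position 39–40: ho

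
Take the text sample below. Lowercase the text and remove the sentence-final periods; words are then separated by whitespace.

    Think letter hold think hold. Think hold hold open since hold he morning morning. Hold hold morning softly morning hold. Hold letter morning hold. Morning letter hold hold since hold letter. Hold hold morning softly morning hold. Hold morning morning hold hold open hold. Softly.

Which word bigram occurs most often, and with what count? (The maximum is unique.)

Bigram frequencies (highest first):
  hold hold: 7
  morning hold: 5
  hold morning: 4
  letter hold: 3
  hold think: 2
  think hold: 2
  … (15 more, each ≤ 2)

"hold hold", 7 times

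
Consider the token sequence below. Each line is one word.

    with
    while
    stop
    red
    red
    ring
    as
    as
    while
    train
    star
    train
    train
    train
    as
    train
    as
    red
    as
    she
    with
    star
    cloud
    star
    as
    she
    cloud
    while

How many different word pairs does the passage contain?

28 tokens → 27 bigram windows in total.
Repeated bigrams (each contributes count−1 duplicates):
  as she: 2
  train as: 2
  train train: 2
3 duplicate windows → 27 − 3 = 24 distinct.

24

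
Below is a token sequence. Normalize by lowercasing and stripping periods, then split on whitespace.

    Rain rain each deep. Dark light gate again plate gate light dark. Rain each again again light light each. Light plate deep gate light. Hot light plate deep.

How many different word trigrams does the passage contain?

28 tokens → 26 trigram windows in total.
Repeated trigrams (each contributes count−1 duplicates):
  light plate deep: 2
1 duplicate windows → 26 − 1 = 25 distinct.

25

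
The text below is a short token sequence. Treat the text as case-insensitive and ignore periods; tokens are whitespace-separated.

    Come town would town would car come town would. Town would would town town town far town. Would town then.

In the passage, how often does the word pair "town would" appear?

5

Scanning the 19 overlapping bigram windows for "town would":
  position 2–3: town would
  position 4–5: town would
  position 8–9: town would
  position 10–11: town would
  position 17–18: town would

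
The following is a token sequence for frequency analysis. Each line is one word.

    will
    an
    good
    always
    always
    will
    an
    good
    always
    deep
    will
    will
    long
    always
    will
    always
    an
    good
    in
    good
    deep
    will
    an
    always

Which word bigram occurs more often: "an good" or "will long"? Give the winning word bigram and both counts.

"an good" (3 vs 1)

"an good": 3 occurrences
"will long": 1 occurrence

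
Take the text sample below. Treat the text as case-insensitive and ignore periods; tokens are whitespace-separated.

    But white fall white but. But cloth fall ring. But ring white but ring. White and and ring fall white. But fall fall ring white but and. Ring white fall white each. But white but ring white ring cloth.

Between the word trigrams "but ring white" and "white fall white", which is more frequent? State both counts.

"but ring white": 3 occurrences
"white fall white": 2 occurrences

"but ring white" (3 vs 2)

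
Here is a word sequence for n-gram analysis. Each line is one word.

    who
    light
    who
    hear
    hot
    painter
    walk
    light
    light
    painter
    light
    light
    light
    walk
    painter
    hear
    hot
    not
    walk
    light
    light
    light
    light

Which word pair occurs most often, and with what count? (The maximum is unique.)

"light light", 6 times

Bigram frequencies (highest first):
  light light: 6
  hear hot: 2
  walk light: 2
  who light: 1
  light who: 1
  who hear: 1
  … (9 more, each ≤ 1)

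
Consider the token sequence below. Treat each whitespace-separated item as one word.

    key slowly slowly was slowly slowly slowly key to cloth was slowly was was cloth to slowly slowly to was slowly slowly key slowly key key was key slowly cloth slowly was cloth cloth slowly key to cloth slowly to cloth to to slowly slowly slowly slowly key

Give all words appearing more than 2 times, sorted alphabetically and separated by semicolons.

cloth; key; slowly; to; was

Unigram counts meeting the condition (more than 2 times):
  cloth: 7
  key: 8
  slowly: 19
  to: 7
  was: 7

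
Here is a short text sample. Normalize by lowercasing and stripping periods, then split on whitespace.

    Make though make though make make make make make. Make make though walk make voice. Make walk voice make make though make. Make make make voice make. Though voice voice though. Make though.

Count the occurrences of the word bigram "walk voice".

Scanning the 32 overlapping bigram windows for "walk voice":
  position 17–18: walk voice

1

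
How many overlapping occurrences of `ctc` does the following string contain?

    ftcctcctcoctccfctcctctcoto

Sliding a length-3 window over the 26 characters (24 positions):
  position 4–6: ctc
  position 7–9: ctc
  position 11–13: ctc
  position 16–18: ctc
  position 19–21: ctc
  position 21–23: ctc

6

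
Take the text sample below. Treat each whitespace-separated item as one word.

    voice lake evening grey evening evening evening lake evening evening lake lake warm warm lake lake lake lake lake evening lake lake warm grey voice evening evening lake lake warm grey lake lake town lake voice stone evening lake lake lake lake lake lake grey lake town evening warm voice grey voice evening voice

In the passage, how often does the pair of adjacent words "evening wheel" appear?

0

Scanning the 53 overlapping bigram windows for "evening wheel":
  (none found)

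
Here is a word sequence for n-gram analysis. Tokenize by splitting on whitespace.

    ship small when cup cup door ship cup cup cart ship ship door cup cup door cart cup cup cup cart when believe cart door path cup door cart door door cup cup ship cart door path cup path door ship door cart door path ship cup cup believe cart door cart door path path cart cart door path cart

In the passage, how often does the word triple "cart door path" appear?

5

Scanning the 58 overlapping trigram windows for "cart door path":
  position 24–26: cart door path
  position 35–37: cart door path
  position 43–45: cart door path
  position 52–54: cart door path
  position 57–59: cart door path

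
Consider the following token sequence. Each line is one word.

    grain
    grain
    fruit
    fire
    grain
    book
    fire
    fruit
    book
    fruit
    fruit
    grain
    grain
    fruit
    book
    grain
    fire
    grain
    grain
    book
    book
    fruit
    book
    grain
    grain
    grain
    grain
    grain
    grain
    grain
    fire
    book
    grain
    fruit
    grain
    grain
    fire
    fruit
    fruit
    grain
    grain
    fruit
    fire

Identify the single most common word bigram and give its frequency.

"grain grain", 11 times

Bigram frequencies (highest first):
  grain grain: 11
  grain fruit: 4
  fruit book: 3
  fruit grain: 3
  book grain: 3
  grain fire: 3
  … (9 more, each ≤ 2)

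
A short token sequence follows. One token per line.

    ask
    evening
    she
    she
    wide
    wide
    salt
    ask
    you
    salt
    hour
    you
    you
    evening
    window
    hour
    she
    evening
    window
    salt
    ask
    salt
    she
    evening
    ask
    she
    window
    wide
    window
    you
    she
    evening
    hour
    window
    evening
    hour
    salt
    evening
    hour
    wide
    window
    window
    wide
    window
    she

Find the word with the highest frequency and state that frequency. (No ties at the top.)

"window", 8 times

Unigram frequencies (highest first):
  window: 8
  evening: 7
  she: 7
  wide: 5
  salt: 5
  hour: 5
  … (2 more, each ≤ 4)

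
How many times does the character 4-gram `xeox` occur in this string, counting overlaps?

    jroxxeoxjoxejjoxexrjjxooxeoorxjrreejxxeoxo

Sliding a length-4 window over the 42 characters (39 positions):
  position 5–8: xeox
  position 38–41: xeox

2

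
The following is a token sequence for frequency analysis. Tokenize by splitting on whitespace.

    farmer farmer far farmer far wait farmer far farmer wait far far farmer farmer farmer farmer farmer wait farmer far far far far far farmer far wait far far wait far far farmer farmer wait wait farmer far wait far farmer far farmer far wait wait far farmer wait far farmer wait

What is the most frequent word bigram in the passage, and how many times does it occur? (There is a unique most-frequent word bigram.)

Bigram frequencies (highest first):
  far farmer: 9
  farmer far: 8
  far far: 7
  farmer farmer: 6
  wait far: 6
  far wait: 5
  … (3 more, each ≤ 5)

"far farmer", 9 times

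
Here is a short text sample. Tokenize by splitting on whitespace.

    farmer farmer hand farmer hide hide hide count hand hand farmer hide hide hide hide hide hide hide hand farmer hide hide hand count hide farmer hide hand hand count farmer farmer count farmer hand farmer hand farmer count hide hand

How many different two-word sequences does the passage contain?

14

41 tokens → 40 bigram windows in total.
Repeated bigrams (each contributes count−1 duplicates):
  hide hide: 9
  hand farmer: 5
  farmer hide: 4
  hide hand: 4
  farmer hand: 3
  count farmer: 2
  count hide: 2
  farmer count: 2
  … (3 more repeated)
26 duplicate windows → 40 − 26 = 14 distinct.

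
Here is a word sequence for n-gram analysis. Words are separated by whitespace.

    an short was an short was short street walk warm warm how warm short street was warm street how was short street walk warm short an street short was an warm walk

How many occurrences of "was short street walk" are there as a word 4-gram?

Scanning the 29 overlapping 4-gram windows for "was short street walk":
  position 6–9: was short street walk
  position 20–23: was short street walk

2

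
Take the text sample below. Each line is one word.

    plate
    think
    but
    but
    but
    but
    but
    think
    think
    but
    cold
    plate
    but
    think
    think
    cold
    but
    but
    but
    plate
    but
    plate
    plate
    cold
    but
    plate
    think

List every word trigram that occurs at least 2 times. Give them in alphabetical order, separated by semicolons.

Trigram counts meeting the condition (at least 2 times):
  but but but: 4
  but think think: 2

but but but; but think think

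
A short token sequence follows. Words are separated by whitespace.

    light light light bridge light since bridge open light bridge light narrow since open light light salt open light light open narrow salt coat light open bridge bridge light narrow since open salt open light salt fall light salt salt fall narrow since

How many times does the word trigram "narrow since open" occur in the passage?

Scanning the 41 overlapping trigram windows for "narrow since open":
  position 12–14: narrow since open
  position 30–32: narrow since open

2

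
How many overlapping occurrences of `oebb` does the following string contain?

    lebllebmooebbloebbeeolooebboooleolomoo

Sliding a length-4 window over the 38 characters (35 positions):
  position 10–13: oebb
  position 15–18: oebb
  position 24–27: oebb

3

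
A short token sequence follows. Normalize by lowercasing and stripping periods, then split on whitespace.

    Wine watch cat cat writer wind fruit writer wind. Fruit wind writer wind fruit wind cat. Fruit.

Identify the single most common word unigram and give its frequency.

Unigram frequencies (highest first):
  wind: 5
  fruit: 4
  cat: 3
  writer: 3
  wine: 1
  watch: 1

"wind", 5 times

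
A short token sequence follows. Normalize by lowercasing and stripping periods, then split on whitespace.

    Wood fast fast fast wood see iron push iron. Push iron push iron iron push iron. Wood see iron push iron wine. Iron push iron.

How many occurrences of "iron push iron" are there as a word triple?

6

Scanning the 23 overlapping trigram windows for "iron push iron":
  position 7–9: iron push iron
  position 9–11: iron push iron
  position 11–13: iron push iron
  position 14–16: iron push iron
  position 19–21: iron push iron
  position 23–25: iron push iron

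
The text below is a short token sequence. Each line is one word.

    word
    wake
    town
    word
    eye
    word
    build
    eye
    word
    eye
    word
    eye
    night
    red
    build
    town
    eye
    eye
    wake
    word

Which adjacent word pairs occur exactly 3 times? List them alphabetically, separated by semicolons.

eye word; word eye

Bigram counts meeting the condition (exactly 3 times):
  eye word: 3
  word eye: 3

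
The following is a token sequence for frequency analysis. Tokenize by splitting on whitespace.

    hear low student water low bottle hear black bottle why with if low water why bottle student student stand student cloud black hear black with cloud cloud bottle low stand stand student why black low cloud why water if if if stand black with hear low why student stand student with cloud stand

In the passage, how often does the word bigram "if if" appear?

Scanning the 52 overlapping bigram windows for "if if":
  position 39–40: if if
  position 40–41: if if

2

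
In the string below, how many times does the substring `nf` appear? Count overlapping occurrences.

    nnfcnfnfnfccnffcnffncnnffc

Sliding a length-2 window over the 26 characters (25 positions):
  position 2–3: nf
  position 5–6: nf
  position 7–8: nf
  position 9–10: nf
  position 13–14: nf
  position 17–18: nf
  position 23–24: nf

7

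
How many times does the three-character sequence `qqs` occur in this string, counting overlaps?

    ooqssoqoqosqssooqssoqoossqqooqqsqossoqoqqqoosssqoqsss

Sliding a length-3 window over the 53 characters (51 positions):
  position 30–32: qqs

1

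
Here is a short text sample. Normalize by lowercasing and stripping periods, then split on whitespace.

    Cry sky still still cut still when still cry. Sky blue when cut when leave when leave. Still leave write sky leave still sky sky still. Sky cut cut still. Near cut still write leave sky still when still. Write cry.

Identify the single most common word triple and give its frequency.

Trigram frequencies (highest first):
  still when still: 2
  cry sky still: 1
  sky still still: 1
  still still cut: 1
  still cut still: 1
  cut still when: 1
  … (32 more, each ≤ 1)

"still when still", 2 times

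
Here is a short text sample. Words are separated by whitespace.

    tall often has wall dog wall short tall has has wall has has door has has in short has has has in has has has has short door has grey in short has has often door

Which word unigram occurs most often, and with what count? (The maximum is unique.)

Unigram frequencies (highest first):
  has: 17
  short: 4
  wall: 3
  door: 3
  in: 3
  tall: 2
  … (3 more, each ≤ 2)

"has", 17 times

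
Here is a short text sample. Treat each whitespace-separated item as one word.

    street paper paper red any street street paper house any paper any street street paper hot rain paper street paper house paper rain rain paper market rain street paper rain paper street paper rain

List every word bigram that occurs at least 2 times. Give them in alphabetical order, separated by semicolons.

Bigram counts meeting the condition (at least 2 times):
  any street: 2
  paper house: 2
  paper rain: 3
  paper street: 2
  rain paper: 3
  street paper: 6
  street street: 2

any street; paper house; paper rain; paper street; rain paper; street paper; street street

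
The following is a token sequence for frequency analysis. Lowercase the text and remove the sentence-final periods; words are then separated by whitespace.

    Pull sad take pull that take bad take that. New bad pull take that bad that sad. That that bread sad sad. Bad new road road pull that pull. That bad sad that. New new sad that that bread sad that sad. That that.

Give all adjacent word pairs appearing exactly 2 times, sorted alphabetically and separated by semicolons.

Bigram counts meeting the condition (exactly 2 times):
  bread sad: 2
  take that: 2
  that bad: 2
  that bread: 2
  that new: 2
  that sad: 2

bread sad; take that; that bad; that bread; that new; that sad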